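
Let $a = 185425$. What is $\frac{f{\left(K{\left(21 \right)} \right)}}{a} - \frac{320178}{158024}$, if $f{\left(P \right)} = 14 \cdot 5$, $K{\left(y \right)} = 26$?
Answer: $- \frac{5935794397}{2930160020} \approx -2.0258$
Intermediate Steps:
$f{\left(P \right)} = 70$
$\frac{f{\left(K{\left(21 \right)} \right)}}{a} - \frac{320178}{158024} = \frac{70}{185425} - \frac{320178}{158024} = 70 \cdot \frac{1}{185425} - \frac{160089}{79012} = \frac{14}{37085} - \frac{160089}{79012} = - \frac{5935794397}{2930160020}$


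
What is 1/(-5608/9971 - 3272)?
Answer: -9971/32630720 ≈ -0.00030557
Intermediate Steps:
1/(-5608/9971 - 3272) = 1/(-32630720/9971) = -9971/32630720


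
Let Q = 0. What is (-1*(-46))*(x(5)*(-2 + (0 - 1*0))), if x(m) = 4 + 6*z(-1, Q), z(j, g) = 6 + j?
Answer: -3128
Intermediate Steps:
x(m) = 34 (x(m) = 4 + 6*(6 - 1) = 4 + 6*5 = 4 + 30 = 34)
(-1*(-46))*(x(5)*(-2 + (0 - 1*0))) = (-1*(-46))*(34*(-2 + (0 - 1*0))) = 46*(34*(-2 + (0 + 0))) = 46*(34*(-2 + 0)) = 46*(34*(-2)) = 46*(-68) = -3128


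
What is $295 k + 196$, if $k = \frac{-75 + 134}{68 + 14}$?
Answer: $\frac{33477}{82} \approx 408.26$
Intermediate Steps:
$k = \frac{59}{82} \approx 0.71951$
$295 k + 196 = 295 \cdot \frac{59}{82} + 196 = \frac{17405}{82} + 196 = \frac{33477}{82}$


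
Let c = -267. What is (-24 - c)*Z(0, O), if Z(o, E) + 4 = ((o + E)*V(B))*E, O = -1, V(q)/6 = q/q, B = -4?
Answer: 486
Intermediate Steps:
V(q) = 6 (V(q) = 6*(q/q) = 6*1 = 6)
Z(o, E) = -4 + E*(6*E + 6*o) (Z(o, E) = -4 + ((o + E)*6)*E = -4 + ((E + o)*6)*E = -4 + (6*E + 6*o)*E = -4 + E*(6*E + 6*o))
(-24 - c)*Z(0, O) = (-24 - 1*(-267))*(-4 + 6*(-1)² + 6*(-1)*0) = (-24 + 267)*(-4 + 6*1 + 0) = 243*(-4 + 6 + 0) = 243*2 = 486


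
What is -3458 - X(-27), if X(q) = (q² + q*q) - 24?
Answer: -4892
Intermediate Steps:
X(q) = -24 + 2*q² (X(q) = (q² + q²) - 24 = 2*q² - 24 = -24 + 2*q²)
-3458 - X(-27) = -3458 - (-24 + 2*(-27)²) = -3458 - (-24 + 2*729) = -3458 - (-24 + 1458) = -3458 - 1*1434 = -3458 - 1434 = -4892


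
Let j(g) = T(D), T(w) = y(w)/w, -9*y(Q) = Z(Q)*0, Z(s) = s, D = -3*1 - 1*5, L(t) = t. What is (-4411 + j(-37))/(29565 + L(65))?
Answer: -4411/29630 ≈ -0.14887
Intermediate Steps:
D = -8 (D = -3 - 5 = -8)
y(Q) = 0 (y(Q) = -Q*0/9 = -⅑*0 = 0)
T(w) = 0 (T(w) = 0/w = 0)
j(g) = 0
(-4411 + j(-37))/(29565 + L(65)) = (-4411 + 0)/(29565 + 65) = -4411/29630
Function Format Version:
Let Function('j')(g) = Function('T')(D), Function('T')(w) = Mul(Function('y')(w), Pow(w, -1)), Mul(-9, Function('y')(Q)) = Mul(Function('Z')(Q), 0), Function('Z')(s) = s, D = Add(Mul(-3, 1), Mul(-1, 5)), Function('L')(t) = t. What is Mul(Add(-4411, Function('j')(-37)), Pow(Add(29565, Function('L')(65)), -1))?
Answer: Rational(-4411, 29630) ≈ -0.14887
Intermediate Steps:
D = -8 (D = Add(-3, -5) = -8)
Function('y')(Q) = 0 (Function('y')(Q) = Mul(Rational(-1, 9), Mul(Q, 0)) = Mul(Rational(-1, 9), 0) = 0)
Function('T')(w) = 0 (Function('T')(w) = Mul(0, Pow(w, -1)) = 0)
Function('j')(g) = 0
Mul(Add(-4411, Function('j')(-37)), Pow(Add(29565, Function('L')(65)), -1)) = Mul(Add(-4411, 0), Pow(Add(29565, 65), -1)) = Mul(-4411, Pow(29630, -1)) = Mul(-4411, Rational(1, 29630)) = Rational(-4411, 29630)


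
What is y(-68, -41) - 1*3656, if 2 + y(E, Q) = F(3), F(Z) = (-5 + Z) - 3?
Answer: -3663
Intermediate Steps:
F(Z) = -8 + Z
y(E, Q) = -7 (y(E, Q) = -2 + (-8 + 3) = -2 - 5 = -7)
y(-68, -41) - 1*3656 = -7 - 1*3656 = -7 - 3656 = -3663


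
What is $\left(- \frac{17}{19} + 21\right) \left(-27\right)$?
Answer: $- \frac{10314}{19} \approx -542.84$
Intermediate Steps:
$\left(- \frac{17}{19} + 21\right) \left(-27\right) = \frac{382}{19} \left(-27\right) = - \frac{10314}{19}$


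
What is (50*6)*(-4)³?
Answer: -19200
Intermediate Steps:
(50*6)*(-4)³ = 300*(-64) = -19200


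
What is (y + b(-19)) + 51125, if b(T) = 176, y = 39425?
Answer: 90726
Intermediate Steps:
(y + b(-19)) + 51125 = (39425 + 176) + 51125 = 39601 + 51125 = 90726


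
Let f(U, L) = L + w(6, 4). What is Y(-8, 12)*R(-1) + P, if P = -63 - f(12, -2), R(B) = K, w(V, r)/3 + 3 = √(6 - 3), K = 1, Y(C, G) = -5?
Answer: -57 - 3*√3 ≈ -62.196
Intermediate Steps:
w(V, r) = -9 + 3*√3 (w(V, r) = -9 + 3*√(6 - 3) = -9 + 3*√3)
f(U, L) = -9 + L + 3*√3 (f(U, L) = L + (-9 + 3*√3) = -9 + L + 3*√3)
R(B) = 1
P = -52 - 3*√3 (P = -63 - (-9 - 2 + 3*√3) = -63 - (-11 + 3*√3) = -63 + (11 - 3*√3) = -52 - 3*√3 ≈ -57.196)
Y(-8, 12)*R(-1) + P = -5*1 + (-52 - 3*√3) = -5 + (-52 - 3*√3) = -57 - 3*√3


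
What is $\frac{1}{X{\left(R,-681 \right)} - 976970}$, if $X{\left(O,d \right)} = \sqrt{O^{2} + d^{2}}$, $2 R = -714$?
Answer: $- \frac{97697}{95446978969} - \frac{3 \sqrt{65690}}{954469789690} \approx -1.0244 \cdot 10^{-6}$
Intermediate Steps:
$R = -357$ ($R = \frac{1}{2} \left(-714\right) = -357$)
$\frac{1}{X{\left(R,-681 \right)} - 976970} = \frac{1}{\sqrt{\left(-357\right)^{2} + \left(-681\right)^{2}} - 976970} = \frac{1}{\sqrt{127449 + 463761} - 976970} = \frac{1}{\sqrt{591210} - 976970} = \frac{1}{3 \sqrt{65690} - 976970} = \frac{1}{-976970 + 3 \sqrt{65690}}$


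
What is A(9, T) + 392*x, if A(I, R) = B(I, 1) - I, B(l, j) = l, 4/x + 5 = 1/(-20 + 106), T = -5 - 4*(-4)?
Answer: -134848/429 ≈ -314.33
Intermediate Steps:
T = 11 (T = -5 + 16 = 11)
x = -344/429 (x = 4/(-5 + 1/(-20 + 106)) = 4/(-5 + 1/86) = 4/(-429/86) = 4*(-86/429) = -344/429 ≈ -0.80186)
A(I, R) = 0 (A(I, R) = I - I = 0)
A(9, T) + 392*x = 0 + 392*(-344/429) = 0 - 134848/429 = -134848/429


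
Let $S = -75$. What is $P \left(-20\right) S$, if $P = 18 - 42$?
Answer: $-36000$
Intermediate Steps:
$P = -24$
$P \left(-20\right) S = \left(-24\right) \left(-20\right) \left(-75\right) = 480 \left(-75\right) = -36000$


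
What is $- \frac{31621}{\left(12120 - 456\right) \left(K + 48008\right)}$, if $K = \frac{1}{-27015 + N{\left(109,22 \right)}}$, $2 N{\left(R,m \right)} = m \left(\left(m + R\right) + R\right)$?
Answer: $- \frac{256920625}{4549718156112} \approx -5.647 \cdot 10^{-5}$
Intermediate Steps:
$N{\left(R,m \right)} = \frac{m \left(m + 2 R\right)}{2}$ ($N{\left(R,m \right)} = \frac{m \left(\left(m + R\right) + R\right)}{2} = \frac{m \left(\left(R + m\right) + R\right)}{2} = \frac{m \left(m + 2 R\right)}{2}$)
$K = - \frac{1}{24375}$ ($K = \frac{1}{-27015 + \frac{1}{2} \cdot 22 \left(22 + 2 \cdot 109\right)} = \frac{1}{-27015 + \frac{1}{2} \cdot 22 \left(22 + 218\right)} = \frac{1}{-27015 + \frac{1}{2} \cdot 22 \cdot 240} = \frac{1}{-27015 + 2640} = \frac{1}{-24375} = - \frac{1}{24375} \approx -4.1026 \cdot 10^{-5}$)
$- \frac{31621}{\left(12120 - 456\right) \left(K + 48008\right)} = - \frac{31621}{\left(12120 - 456\right) \left(- \frac{1}{24375} + 48008\right)} = - \frac{31621}{11664 \cdot \frac{1170194999}{24375}} = - \frac{31621}{\frac{4549718156112}{8125}} = \left(-31621\right) \frac{8125}{4549718156112} = - \frac{256920625}{4549718156112}$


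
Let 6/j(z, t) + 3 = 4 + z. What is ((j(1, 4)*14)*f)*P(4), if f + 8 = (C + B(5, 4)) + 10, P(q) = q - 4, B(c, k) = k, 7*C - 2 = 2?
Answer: 0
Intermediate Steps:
C = 4/7 (C = 2/7 + (⅐)*2 = 2/7 + 2/7 = 4/7 ≈ 0.57143)
j(z, t) = 6/(1 + z) (j(z, t) = 6/(-3 + (4 + z)) = 6/(1 + z))
P(q) = -4 + q
f = 46/7 (f = -8 + ((4/7 + 4) + 10) = -8 + (32/7 + 10) = -8 + 102/7 = 46/7 ≈ 6.5714)
((j(1, 4)*14)*f)*P(4) = (((6/(1 + 1))*14)*(46/7))*(-4 + 4) = (((6/2)*14)*(46/7))*0 = (((6*(½))*14)*(46/7))*0 = ((3*14)*(46/7))*0 = (42*(46/7))*0 = 276*0 = 0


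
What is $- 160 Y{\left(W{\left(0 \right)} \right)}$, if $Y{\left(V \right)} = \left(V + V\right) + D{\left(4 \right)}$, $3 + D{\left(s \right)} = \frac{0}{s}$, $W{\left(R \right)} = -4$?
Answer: $1760$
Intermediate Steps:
$D{\left(s \right)} = -3$ ($D{\left(s \right)} = -3 + \frac{0}{s} = -3 + 0 = -3$)
$Y{\left(V \right)} = -3 + 2 V$ ($Y{\left(V \right)} = \left(V + V\right) - 3 = 2 V - 3 = -3 + 2 V$)
$- 160 Y{\left(W{\left(0 \right)} \right)} = - 160 \left(-3 + 2 \left(-4\right)\right) = - 160 \left(-3 - 8\right) = \left(-160\right) \left(-11\right) = 1760$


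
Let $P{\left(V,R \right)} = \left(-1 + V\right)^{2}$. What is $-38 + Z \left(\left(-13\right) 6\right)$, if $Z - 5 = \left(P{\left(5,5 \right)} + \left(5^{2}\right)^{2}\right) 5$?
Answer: $-250418$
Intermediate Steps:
$Z = 3210$ ($Z = 5 + \left(\left(-1 + 5\right)^{2} + \left(5^{2}\right)^{2}\right) 5 = 5 + \left(4^{2} + 25^{2}\right) 5 = 5 + \left(16 + 625\right) 5 = 5 + 641 \cdot 5 = 5 + 3205 = 3210$)
$-38 + Z \left(\left(-13\right) 6\right) = -38 + 3210 \left(\left(-13\right) 6\right) = -38 + 3210 \left(-78\right) = -38 - 250380 = -250418$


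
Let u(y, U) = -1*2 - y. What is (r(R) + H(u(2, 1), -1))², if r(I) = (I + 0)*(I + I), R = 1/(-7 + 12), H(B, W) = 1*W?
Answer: 529/625 ≈ 0.84640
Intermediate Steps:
u(y, U) = -2 - y
H(B, W) = W
R = ⅕ (R = 1/5 = ⅕ ≈ 0.20000)
r(I) = 2*I² (r(I) = I*(2*I) = 2*I²)
(r(R) + H(u(2, 1), -1))² = (2*(⅕)² - 1)² = (2*(1/25) - 1)² = (2/25 - 1)² = (-23/25)² = 529/625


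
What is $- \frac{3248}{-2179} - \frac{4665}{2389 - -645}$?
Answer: $- \frac{310603}{6611086} \approx -0.046982$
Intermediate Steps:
$- \frac{3248}{-2179} - \frac{4665}{2389 - -645} = \left(-3248\right) \left(- \frac{1}{2179}\right) - \frac{4665}{2389 + 645} = \frac{3248}{2179} - \frac{4665}{3034} = - \frac{310603}{6611086}$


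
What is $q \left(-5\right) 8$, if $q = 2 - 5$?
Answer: $120$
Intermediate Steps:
$q = -3$ ($q = 2 - 5 = -3$)
$q \left(-5\right) 8 = \left(-3\right) \left(-5\right) 8 = 15 \cdot 8 = 120$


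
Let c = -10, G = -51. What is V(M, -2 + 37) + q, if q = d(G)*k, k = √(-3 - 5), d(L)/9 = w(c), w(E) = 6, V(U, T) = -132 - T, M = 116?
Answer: -167 + 108*I*√2 ≈ -167.0 + 152.74*I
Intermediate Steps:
d(L) = 54 (d(L) = 9*6 = 54)
k = 2*I*√2 (k = √(-8) = 2*I*√2 ≈ 2.8284*I)
q = 108*I*√2 (q = 54*(2*I*√2) = 108*I*√2 ≈ 152.74*I)
V(M, -2 + 37) + q = (-132 - (-2 + 37)) + 108*I*√2 = (-132 - 1*35) + 108*I*√2 = (-132 - 35) + 108*I*√2 = -167 + 108*I*√2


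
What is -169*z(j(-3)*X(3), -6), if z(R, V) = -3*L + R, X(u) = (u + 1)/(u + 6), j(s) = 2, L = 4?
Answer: 16900/9 ≈ 1877.8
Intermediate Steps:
X(u) = (1 + u)/(6 + u)
z(R, V) = -12 + R (z(R, V) = -3*4 + R = -12 + R)
-169*z(j(-3)*X(3), -6) = -169*(-12 + 2*((1 + 3)/(6 + 3))) = -169*(-12 + 2*(4/9)) = -169*(-12 + 8/9) = -169*(-100/9) = 16900/9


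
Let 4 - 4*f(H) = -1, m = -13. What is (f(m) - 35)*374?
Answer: -25245/2 ≈ -12623.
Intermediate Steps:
f(H) = 5/4 (f(H) = 1 - ¼*(-1) = 1 + ¼ = 5/4)
(f(m) - 35)*374 = (5/4 - 35)*374 = -135/4*374 = -25245/2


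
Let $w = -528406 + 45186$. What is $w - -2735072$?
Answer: $2251852$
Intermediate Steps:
$w = -483220$
$w - -2735072 = -483220 - -2735072 = -483220 + 2735072 = 2251852$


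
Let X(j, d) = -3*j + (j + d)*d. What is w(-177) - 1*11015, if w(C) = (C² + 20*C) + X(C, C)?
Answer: 79963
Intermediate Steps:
X(j, d) = -3*j + d*(d + j) (X(j, d) = -3*j + (d + j)*d = -3*j + d*(d + j))
w(C) = 3*C² + 17*C (w(C) = (C² + 20*C) + (C² - 3*C + C*C) = (C² + 20*C) + (C² - 3*C + C²) = (C² + 20*C) + (-3*C + 2*C²) = 3*C² + 17*C)
w(-177) - 1*11015 = -177*(17 + 3*(-177)) - 1*11015 = -177*(17 - 531) - 11015 = -177*(-514) - 11015 = 90978 - 11015 = 79963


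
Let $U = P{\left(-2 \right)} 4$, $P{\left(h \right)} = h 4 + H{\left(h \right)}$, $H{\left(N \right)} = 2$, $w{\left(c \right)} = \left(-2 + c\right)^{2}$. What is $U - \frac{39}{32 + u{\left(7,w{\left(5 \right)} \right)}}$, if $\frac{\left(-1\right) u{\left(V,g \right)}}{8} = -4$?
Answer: $- \frac{1575}{64} \approx -24.609$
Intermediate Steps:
$P{\left(h \right)} = 2 + 4 h$ ($P{\left(h \right)} = h 4 + 2 = 4 h + 2 = 2 + 4 h$)
$u{\left(V,g \right)} = 32$ ($u{\left(V,g \right)} = \left(-8\right) \left(-4\right) = 32$)
$U = -24$ ($U = \left(2 + 4 \left(-2\right)\right) 4 = \left(2 - 8\right) 4 = \left(-6\right) 4 = -24$)
$U - \frac{39}{32 + u{\left(7,w{\left(5 \right)} \right)}} = -24 - \frac{39}{32 + 32} = -24 - \frac{39}{64} = - \frac{1575}{64}$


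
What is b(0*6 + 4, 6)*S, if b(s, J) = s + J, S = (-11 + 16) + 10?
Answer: 150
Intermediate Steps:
S = 15 (S = 5 + 10 = 15)
b(s, J) = J + s
b(0*6 + 4, 6)*S = (6 + (0*6 + 4))*15 = (6 + (0 + 4))*15 = (6 + 4)*15 = 10*15 = 150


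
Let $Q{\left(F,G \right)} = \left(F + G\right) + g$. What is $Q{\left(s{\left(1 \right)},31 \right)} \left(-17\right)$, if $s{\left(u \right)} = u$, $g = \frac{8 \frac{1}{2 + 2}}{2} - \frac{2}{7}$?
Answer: $- \frac{3893}{7} \approx -556.14$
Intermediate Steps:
$g = \frac{5}{7}$ ($g = \frac{8}{4} \cdot \frac{1}{2} - \frac{2}{7} = 8 \cdot \frac{1}{4} \cdot \frac{1}{2} - \frac{2}{7} = 2 \cdot \frac{1}{2} - \frac{2}{7} = 1 - \frac{2}{7} = \frac{5}{7} \approx 0.71429$)
$Q{\left(F,G \right)} = \frac{5}{7} + F + G$ ($Q{\left(F,G \right)} = \left(F + G\right) + \frac{5}{7} = \frac{5}{7} + F + G$)
$Q{\left(s{\left(1 \right)},31 \right)} \left(-17\right) = \left(\frac{5}{7} + 1 + 31\right) \left(-17\right) = \frac{229}{7} \left(-17\right) = - \frac{3893}{7}$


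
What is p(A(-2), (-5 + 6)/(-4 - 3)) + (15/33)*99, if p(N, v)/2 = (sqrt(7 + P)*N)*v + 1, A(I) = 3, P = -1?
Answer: 47 - 6*sqrt(6)/7 ≈ 44.900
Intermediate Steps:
p(N, v) = 2 + 2*N*v*sqrt(6) (p(N, v) = 2*((sqrt(7 - 1)*N)*v + 1) = 2*((sqrt(6)*N)*v + 1) = 2*((N*sqrt(6))*v + 1) = 2*(N*v*sqrt(6) + 1) = 2*(1 + N*v*sqrt(6)) = 2 + 2*N*v*sqrt(6))
p(A(-2), (-5 + 6)/(-4 - 3)) + (15/33)*99 = (2 + 2*3*((-5 + 6)/(-4 - 3))*sqrt(6)) + (15/33)*99 = (2 + 2*3*(1/(-7))*sqrt(6)) + (15*(1/33))*99 = (2 + 2*3*(1*(-1/7))*sqrt(6)) + (5/11)*99 = (2 + 2*3*(-1/7)*sqrt(6)) + 45 = (2 - 6*sqrt(6)/7) + 45 = 47 - 6*sqrt(6)/7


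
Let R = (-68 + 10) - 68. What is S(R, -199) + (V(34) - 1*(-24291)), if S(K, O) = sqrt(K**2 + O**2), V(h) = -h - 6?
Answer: 24251 + sqrt(55477) ≈ 24487.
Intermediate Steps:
V(h) = -6 - h
R = -126 (R = -58 - 68 = -126)
S(R, -199) + (V(34) - 1*(-24291)) = sqrt((-126)**2 + (-199)**2) + ((-6 - 1*34) - 1*(-24291)) = sqrt(15876 + 39601) + ((-6 - 34) + 24291) = sqrt(55477) + (-40 + 24291) = sqrt(55477) + 24251 = 24251 + sqrt(55477)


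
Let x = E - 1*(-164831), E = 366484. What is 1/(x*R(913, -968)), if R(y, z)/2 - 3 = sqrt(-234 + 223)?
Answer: 1/7084200 - I*sqrt(11)/21252600 ≈ 1.4116e-7 - 1.5606e-7*I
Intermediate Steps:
R(y, z) = 6 + 2*I*sqrt(11) (R(y, z) = 6 + 2*sqrt(-234 + 223) = 6 + 2*sqrt(-11) = 6 + 2*(I*sqrt(11)) = 6 + 2*I*sqrt(11))
x = 531315 (x = 366484 - 1*(-164831) = 366484 + 164831 = 531315)
1/(x*R(913, -968)) = 1/(531315*(6 + 2*I*sqrt(11)))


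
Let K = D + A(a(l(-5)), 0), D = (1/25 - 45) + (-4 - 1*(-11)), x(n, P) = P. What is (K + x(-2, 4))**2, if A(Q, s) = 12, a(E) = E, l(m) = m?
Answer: 301401/625 ≈ 482.24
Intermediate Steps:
D = -949/25 (D = (1/25 - 45) + (-4 + 11) = -1124/25 + 7 = -949/25 ≈ -37.960)
K = -649/25 (K = -949/25 + 12 = -649/25 ≈ -25.960)
(K + x(-2, 4))**2 = (-649/25 + 4)**2 = (-549/25)**2 = 301401/625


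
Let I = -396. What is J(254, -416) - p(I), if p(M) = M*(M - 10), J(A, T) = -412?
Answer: -161188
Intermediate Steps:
p(M) = M*(-10 + M)
J(254, -416) - p(I) = -412 - (-396)*(-10 - 396) = -412 - (-396)*(-406) = -412 - 1*160776 = -412 - 160776 = -161188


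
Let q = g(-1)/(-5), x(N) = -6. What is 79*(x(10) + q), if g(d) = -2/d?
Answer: -2528/5 ≈ -505.60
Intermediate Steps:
q = -⅖ (q = -2/(-1)/(-5) = -2*(-1)*(-⅕) = 2*(-⅕) = -⅖ ≈ -0.40000)
79*(x(10) + q) = 79*(-6 - ⅖) = 79*(-32/5) = -2528/5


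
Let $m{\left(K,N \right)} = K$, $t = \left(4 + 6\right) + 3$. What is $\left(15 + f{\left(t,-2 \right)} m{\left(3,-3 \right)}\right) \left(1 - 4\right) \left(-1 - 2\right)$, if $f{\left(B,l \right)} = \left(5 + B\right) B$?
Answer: $6453$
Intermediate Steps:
$t = 13$ ($t = 10 + 3 = 13$)
$f{\left(B,l \right)} = B \left(5 + B\right)$
$\left(15 + f{\left(t,-2 \right)} m{\left(3,-3 \right)}\right) \left(1 - 4\right) \left(-1 - 2\right) = \left(15 + 13 \left(5 + 13\right) 3\right) \left(1 - 4\right) \left(-1 - 2\right) = \left(15 + 13 \cdot 18 \cdot 3\right) \left(\left(-3\right) \left(-3\right)\right) = \left(15 + 234 \cdot 3\right) 9 = \left(15 + 702\right) 9 = 717 \cdot 9 = 6453$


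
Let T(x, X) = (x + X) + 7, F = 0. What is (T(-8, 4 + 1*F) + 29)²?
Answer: 1024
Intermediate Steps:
T(x, X) = 7 + X + x (T(x, X) = (X + x) + 7 = 7 + X + x)
(T(-8, 4 + 1*F) + 29)² = ((7 + (4 + 1*0) - 8) + 29)² = ((7 + (4 + 0) - 8) + 29)² = ((7 + 4 - 8) + 29)² = (3 + 29)² = 32² = 1024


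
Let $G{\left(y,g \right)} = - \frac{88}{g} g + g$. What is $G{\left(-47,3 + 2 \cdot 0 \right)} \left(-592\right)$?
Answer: $50320$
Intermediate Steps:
$G{\left(y,g \right)} = -88 + g$
$G{\left(-47,3 + 2 \cdot 0 \right)} \left(-592\right) = \left(-88 + \left(3 + 2 \cdot 0\right)\right) \left(-592\right) = \left(-88 + \left(3 + 0\right)\right) \left(-592\right) = \left(-88 + 3\right) \left(-592\right) = \left(-85\right) \left(-592\right) = 50320$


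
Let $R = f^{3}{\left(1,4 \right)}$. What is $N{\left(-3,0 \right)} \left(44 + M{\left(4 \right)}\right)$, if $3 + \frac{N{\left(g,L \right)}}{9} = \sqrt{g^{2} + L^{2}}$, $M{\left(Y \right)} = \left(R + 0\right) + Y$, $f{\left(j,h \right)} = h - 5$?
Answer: $0$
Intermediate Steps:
$f{\left(j,h \right)} = -5 + h$
$R = -1$ ($R = \left(-5 + 4\right)^{3} = \left(-1\right)^{3} = -1$)
$M{\left(Y \right)} = -1 + Y$ ($M{\left(Y \right)} = \left(-1 + 0\right) + Y = -1 + Y$)
$N{\left(g,L \right)} = -27 + 9 \sqrt{L^{2} + g^{2}}$ ($N{\left(g,L \right)} = -27 + 9 \sqrt{g^{2} + L^{2}} = -27 + 9 \sqrt{L^{2} + g^{2}}$)
$N{\left(-3,0 \right)} \left(44 + M{\left(4 \right)}\right) = \left(-27 + 9 \sqrt{0^{2} + \left(-3\right)^{2}}\right) \left(44 + \left(-1 + 4\right)\right) = \left(-27 + 9 \sqrt{0 + 9}\right) \left(44 + 3\right) = \left(-27 + 9 \sqrt{9}\right) 47 = \left(-27 + 9 \cdot 3\right) 47 = \left(-27 + 27\right) 47 = 0 \cdot 47 = 0$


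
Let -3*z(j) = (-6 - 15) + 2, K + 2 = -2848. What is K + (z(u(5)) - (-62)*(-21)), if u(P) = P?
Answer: -12437/3 ≈ -4145.7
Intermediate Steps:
K = -2850 (K = -2 - 2848 = -2850)
z(j) = 19/3 (z(j) = -((-6 - 15) + 2)/3 = -(-21 + 2)/3 = -1/3*(-19) = 19/3)
K + (z(u(5)) - (-62)*(-21)) = -2850 + (19/3 - (-62)*(-21)) = -2850 + (19/3 - 1*1302) = -2850 + (19/3 - 1302) = -2850 - 3887/3 = -12437/3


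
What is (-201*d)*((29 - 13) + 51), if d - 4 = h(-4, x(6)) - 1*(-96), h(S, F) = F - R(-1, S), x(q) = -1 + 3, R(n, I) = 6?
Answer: -1292832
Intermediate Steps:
x(q) = 2
h(S, F) = -6 + F (h(S, F) = F - 1*6 = F - 6 = -6 + F)
d = 96 (d = 4 + ((-6 + 2) - 1*(-96)) = 4 + (-4 + 96) = 4 + 92 = 96)
(-201*d)*((29 - 13) + 51) = (-201*96)*((29 - 13) + 51) = -19296*(16 + 51) = -19296*67 = -1292832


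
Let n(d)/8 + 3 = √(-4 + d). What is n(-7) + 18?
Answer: -6 + 8*I*√11 ≈ -6.0 + 26.533*I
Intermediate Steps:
n(d) = -24 + 8*√(-4 + d)
n(-7) + 18 = (-24 + 8*√(-4 - 7)) + 18 = (-24 + 8*√(-11)) + 18 = (-24 + 8*(I*√11)) + 18 = (-24 + 8*I*√11) + 18 = -6 + 8*I*√11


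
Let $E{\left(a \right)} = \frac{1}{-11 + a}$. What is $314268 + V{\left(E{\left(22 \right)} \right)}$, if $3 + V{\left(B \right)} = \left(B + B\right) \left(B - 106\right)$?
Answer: $\frac{38023735}{121} \approx 3.1425 \cdot 10^{5}$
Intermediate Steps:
$V{\left(B \right)} = -3 + 2 B \left(-106 + B\right)$ ($V{\left(B \right)} = -3 + \left(B + B\right) \left(B - 106\right) = -3 + 2 B \left(-106 + B\right)$)
$314268 + V{\left(E{\left(22 \right)} \right)} = 314268 - \left(3 - \frac{2}{\left(-11 + 22\right)^{2}} + \frac{212}{-11 + 22}\right) = 314268 - \left(3 - \frac{2}{121} + \frac{212}{11}\right) = 314268 - \left(\frac{245}{11} - \frac{2}{121}\right) = 314268 - \frac{2693}{121} = \frac{38023735}{121}$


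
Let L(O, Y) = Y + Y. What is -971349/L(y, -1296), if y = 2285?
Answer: 323783/864 ≈ 374.75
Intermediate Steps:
L(O, Y) = 2*Y
-971349/L(y, -1296) = -971349/(2*(-1296)) = -971349/(-2592) = -971349*(-1/2592) = 323783/864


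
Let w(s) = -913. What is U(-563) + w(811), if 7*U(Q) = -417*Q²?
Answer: -132182464/7 ≈ -1.8883e+7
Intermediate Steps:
U(Q) = -417*Q²/7 (U(Q) = (-417*Q²)/7 = -417*Q²/7)
U(-563) + w(811) = -417/7*(-563)² - 913 = -417/7*316969 - 913 = -132176073/7 - 913 = -132182464/7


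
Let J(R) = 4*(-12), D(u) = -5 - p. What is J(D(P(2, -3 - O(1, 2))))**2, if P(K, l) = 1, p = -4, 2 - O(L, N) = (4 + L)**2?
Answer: 2304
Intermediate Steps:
O(L, N) = 2 - (4 + L)**2
D(u) = -1 (D(u) = -5 - 1*(-4) = -5 + 4 = -1)
J(R) = -48
J(D(P(2, -3 - O(1, 2))))**2 = (-48)**2 = 2304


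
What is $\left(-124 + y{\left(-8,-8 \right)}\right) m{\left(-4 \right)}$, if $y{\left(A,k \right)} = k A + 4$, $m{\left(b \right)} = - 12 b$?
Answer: $-2688$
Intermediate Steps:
$y{\left(A,k \right)} = 4 + A k$ ($y{\left(A,k \right)} = A k + 4 = 4 + A k$)
$\left(-124 + y{\left(-8,-8 \right)}\right) m{\left(-4 \right)} = \left(-124 + \left(4 - -64\right)\right) \left(\left(-12\right) \left(-4\right)\right) = \left(-124 + \left(4 + 64\right)\right) 48 = \left(-124 + 68\right) 48 = \left(-56\right) 48 = -2688$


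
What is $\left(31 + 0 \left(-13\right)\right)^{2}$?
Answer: $961$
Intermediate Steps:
$\left(31 + 0 \left(-13\right)\right)^{2} = \left(31 + 0\right)^{2} = 31^{2} = 961$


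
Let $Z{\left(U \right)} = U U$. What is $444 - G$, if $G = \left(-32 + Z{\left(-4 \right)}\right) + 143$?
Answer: $317$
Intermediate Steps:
$Z{\left(U \right)} = U^{2}$
$G = 127$ ($G = \left(-32 + \left(-4\right)^{2}\right) + 143 = \left(-32 + 16\right) + 143 = -16 + 143 = 127$)
$444 - G = 444 - 127 = 317$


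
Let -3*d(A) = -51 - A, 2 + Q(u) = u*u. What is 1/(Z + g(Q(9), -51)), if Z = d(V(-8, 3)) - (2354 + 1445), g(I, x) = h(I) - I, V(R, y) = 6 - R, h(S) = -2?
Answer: -3/11575 ≈ -0.00025918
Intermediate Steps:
Q(u) = -2 + u**2 (Q(u) = -2 + u*u = -2 + u**2)
d(A) = 17 + A/3 (d(A) = -(-51 - A)/3 = 17 + A/3)
g(I, x) = -2 - I
Z = -11332/3 (Z = (17 + (6 - 1*(-8))/3) - (2354 + 1445) = (17 + (6 + 8)/3) - 1*3799 = (17 + (1/3)*14) - 3799 = (17 + 14/3) - 3799 = 65/3 - 3799 = -11332/3 ≈ -3777.3)
1/(Z + g(Q(9), -51)) = 1/(-11332/3 + (-2 - (-2 + 9**2))) = 1/(-11332/3 + (-2 - (-2 + 81))) = 1/(-11332/3 + (-2 - 1*79)) = 1/(-11332/3 + (-2 - 79)) = 1/(-11332/3 - 81) = 1/(-11575/3) = -3/11575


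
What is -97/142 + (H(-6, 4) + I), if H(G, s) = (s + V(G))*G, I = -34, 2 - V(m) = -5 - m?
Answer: -9185/142 ≈ -64.683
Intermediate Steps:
V(m) = 7 + m (V(m) = 2 - (-5 - m) = 2 + (5 + m) = 7 + m)
H(G, s) = G*(7 + G + s) (H(G, s) = (s + (7 + G))*G = (7 + G + s)*G = G*(7 + G + s))
-97/142 + (H(-6, 4) + I) = -97/142 + (-6*(7 - 6 + 4) - 34) = -97*1/142 + (-6*5 - 34) = -97/142 + (-30 - 34) = -97/142 - 64 = -9185/142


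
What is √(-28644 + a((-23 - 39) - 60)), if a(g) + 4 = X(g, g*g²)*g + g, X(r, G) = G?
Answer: √221504686 ≈ 14883.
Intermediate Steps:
a(g) = -4 + g + g⁴ (a(g) = -4 + ((g*g²)*g + g) = -4 + (g³*g + g) = -4 + (g⁴ + g) = -4 + (g + g⁴) = -4 + g + g⁴)
√(-28644 + a((-23 - 39) - 60)) = √(-28644 + (-4 + ((-23 - 39) - 60) + ((-23 - 39) - 60)⁴)) = √(-28644 + (-4 + (-62 - 60) + (-62 - 60)⁴)) = √(-28644 + (-4 - 122 + (-122)⁴)) = √(-28644 + (-4 - 122 + 221533456)) = √(-28644 + 221533330) = √221504686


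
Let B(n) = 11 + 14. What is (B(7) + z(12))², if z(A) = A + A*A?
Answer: 32761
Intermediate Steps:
B(n) = 25
z(A) = A + A²
(B(7) + z(12))² = (25 + 12*(1 + 12))² = (25 + 12*13)² = (25 + 156)² = 181² = 32761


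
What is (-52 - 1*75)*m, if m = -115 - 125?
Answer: 30480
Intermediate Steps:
m = -240
(-52 - 1*75)*m = (-52 - 1*75)*(-240) = (-52 - 75)*(-240) = -127*(-240) = 30480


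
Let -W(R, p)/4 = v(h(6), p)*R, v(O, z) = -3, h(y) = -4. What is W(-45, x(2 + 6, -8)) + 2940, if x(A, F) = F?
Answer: 2400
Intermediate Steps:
W(R, p) = 12*R (W(R, p) = -(-12)*R = 12*R)
W(-45, x(2 + 6, -8)) + 2940 = 12*(-45) + 2940 = -540 + 2940 = 2400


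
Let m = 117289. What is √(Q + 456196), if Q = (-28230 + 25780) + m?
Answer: √571035 ≈ 755.67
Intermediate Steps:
Q = 114839 (Q = (-28230 + 25780) + 117289 = -2450 + 117289 = 114839)
√(Q + 456196) = √(114839 + 456196) = √571035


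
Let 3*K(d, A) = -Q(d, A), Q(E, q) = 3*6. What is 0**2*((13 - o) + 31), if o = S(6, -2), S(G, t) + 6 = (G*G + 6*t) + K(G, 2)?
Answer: 0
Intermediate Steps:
Q(E, q) = 18
K(d, A) = -6 (K(d, A) = (-1*18)/3 = (1/3)*(-18) = -6)
S(G, t) = -12 + G**2 + 6*t (S(G, t) = -6 + ((G*G + 6*t) - 6) = -6 + ((G**2 + 6*t) - 6) = -6 + (-6 + G**2 + 6*t) = -12 + G**2 + 6*t)
o = 12 (o = -12 + 6**2 + 6*(-2) = -12 + 36 - 12 = 12)
0**2*((13 - o) + 31) = 0**2*((13 - 1*12) + 31) = 0*((13 - 12) + 31) = 0*(1 + 31) = 0*32 = 0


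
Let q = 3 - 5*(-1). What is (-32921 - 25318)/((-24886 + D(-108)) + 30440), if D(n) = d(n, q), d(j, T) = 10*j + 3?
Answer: -58239/4477 ≈ -13.008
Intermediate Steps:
q = 8 (q = 3 + 5 = 8)
d(j, T) = 3 + 10*j
D(n) = 3 + 10*n
(-32921 - 25318)/((-24886 + D(-108)) + 30440) = (-32921 - 25318)/((-24886 + (3 + 10*(-108))) + 30440) = -58239/((-24886 + (3 - 1080)) + 30440) = -58239/((-24886 - 1077) + 30440) = -58239/(-25963 + 30440) = -58239/4477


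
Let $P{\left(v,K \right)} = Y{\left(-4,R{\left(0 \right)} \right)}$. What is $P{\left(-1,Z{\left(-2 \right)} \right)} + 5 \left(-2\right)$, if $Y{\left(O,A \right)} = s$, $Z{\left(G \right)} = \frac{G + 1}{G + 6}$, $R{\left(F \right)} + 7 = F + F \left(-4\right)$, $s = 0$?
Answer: $-10$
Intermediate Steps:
$R{\left(F \right)} = -7 - 3 F$ ($R{\left(F \right)} = -7 + \left(F + F \left(-4\right)\right) = -7 + \left(F - 4 F\right) = -7 - 3 F$)
$Z{\left(G \right)} = \frac{1 + G}{6 + G}$
$Y{\left(O,A \right)} = 0$
$P{\left(v,K \right)} = 0$
$P{\left(-1,Z{\left(-2 \right)} \right)} + 5 \left(-2\right) = 0 + 5 \left(-2\right) = 0 - 10 = -10$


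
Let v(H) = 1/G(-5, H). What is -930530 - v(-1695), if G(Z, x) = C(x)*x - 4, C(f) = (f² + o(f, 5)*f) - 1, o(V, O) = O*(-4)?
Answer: -4584941086297519/4927236184 ≈ -9.3053e+5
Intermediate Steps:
o(V, O) = -4*O
C(f) = -1 + f² - 20*f (C(f) = (f² + (-4*5)*f) - 1 = (f² - 20*f) - 1 = -1 + f² - 20*f)
G(Z, x) = -4 + x*(-1 + x² - 20*x) (G(Z, x) = (-1 + x² - 20*x)*x - 4 = x*(-1 + x² - 20*x) - 4 = -4 + x*(-1 + x² - 20*x))
v(H) = 1/(-4 + H³ - H - 20*H²)
-930530 - v(-1695) = -930530 - 1/(-4 + (-1695)³ - 1*(-1695) - 20*(-1695)²) = -930530 - 1/(-4 - 4869777375 + 1695 - 20*2873025) = -930530 - 1/(-4 - 4869777375 + 1695 - 57460500) = -930530 - 1/(-4927236184) = -930530 - 1*(-1/4927236184) = -930530 + 1/4927236184 = -4584941086297519/4927236184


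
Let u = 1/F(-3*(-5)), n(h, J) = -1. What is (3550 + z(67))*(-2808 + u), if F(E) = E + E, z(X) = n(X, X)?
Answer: -99654737/10 ≈ -9.9655e+6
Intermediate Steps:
z(X) = -1
F(E) = 2*E
u = 1/30 (u = 1/(2*(-3*(-5))) = 1/(2*15) = 1/30 ≈ 0.033333)
(3550 + z(67))*(-2808 + u) = (3550 - 1)*(-2808 + 1/30) = 3549*(-84239/30) = -99654737/10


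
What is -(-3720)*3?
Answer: 11160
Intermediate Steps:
-(-3720)*3 = -744*(-15) = 11160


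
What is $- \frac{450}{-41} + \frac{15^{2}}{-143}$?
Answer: $\frac{55125}{5863} \approx 9.4022$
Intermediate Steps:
$- \frac{450}{-41} + \frac{15^{2}}{-143} = \left(-450\right) \left(- \frac{1}{41}\right) + 225 \left(- \frac{1}{143}\right) = \frac{450}{41} - \frac{225}{143} = \frac{55125}{5863}$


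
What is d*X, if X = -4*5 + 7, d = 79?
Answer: -1027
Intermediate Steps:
X = -13 (X = -20 + 7 = -13)
d*X = 79*(-13) = -1027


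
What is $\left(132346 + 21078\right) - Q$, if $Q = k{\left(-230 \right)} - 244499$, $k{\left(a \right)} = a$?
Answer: $398153$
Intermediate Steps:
$Q = -244729$ ($Q = -230 - 244499 = -244729$)
$\left(132346 + 21078\right) - Q = \left(132346 + 21078\right) - -244729 = 153424 + 244729 = 398153$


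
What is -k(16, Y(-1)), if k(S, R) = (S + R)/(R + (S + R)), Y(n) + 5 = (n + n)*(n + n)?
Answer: -15/14 ≈ -1.0714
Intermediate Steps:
Y(n) = -5 + 4*n² (Y(n) = -5 + (n + n)*(n + n) = -5 + (2*n)*(2*n) = -5 + 4*n²)
k(S, R) = (R + S)/(S + 2*R) (k(S, R) = (R + S)/(R + (R + S)) = (R + S)/(S + 2*R))
-k(16, Y(-1)) = -((-5 + 4*(-1)²) + 16)/(16 + 2*(-5 + 4*(-1)²)) = -((-5 + 4*1) + 16)/(16 + 2*(-5 + 4*1)) = -((-5 + 4) + 16)/(16 + 2*(-5 + 4)) = -(-1 + 16)/(16 + 2*(-1)) = -15/(16 - 2) = -15/14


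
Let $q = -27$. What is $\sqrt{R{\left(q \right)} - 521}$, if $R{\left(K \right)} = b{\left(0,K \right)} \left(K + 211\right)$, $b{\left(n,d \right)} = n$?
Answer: $i \sqrt{521} \approx 22.825 i$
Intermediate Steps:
$R{\left(K \right)} = 0$ ($R{\left(K \right)} = 0 \left(K + 211\right) = 0 \left(211 + K\right) = 0$)
$\sqrt{R{\left(q \right)} - 521} = \sqrt{0 - 521} = \sqrt{-521} = i \sqrt{521}$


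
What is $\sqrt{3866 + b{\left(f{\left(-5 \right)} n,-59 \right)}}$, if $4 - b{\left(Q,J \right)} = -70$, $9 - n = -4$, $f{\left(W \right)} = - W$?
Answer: $2 \sqrt{985} \approx 62.769$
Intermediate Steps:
$n = 13$ ($n = 9 - -4 = 9 + 4 = 13$)
$b{\left(Q,J \right)} = 74$ ($b{\left(Q,J \right)} = 4 - -70 = 4 + 70 = 74$)
$\sqrt{3866 + b{\left(f{\left(-5 \right)} n,-59 \right)}} = \sqrt{3866 + 74} = \sqrt{3940} = 2 \sqrt{985}$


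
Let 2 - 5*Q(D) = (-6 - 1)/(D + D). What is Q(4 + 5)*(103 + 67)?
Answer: 731/9 ≈ 81.222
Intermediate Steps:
Q(D) = ⅖ + 7/(10*D) (Q(D) = ⅖ - (-6 - 1)/(5*(D + D)) = ⅖ - (-7)/(5*(2*D)) = ⅖ - (-7)*1/(2*D)/5 = ⅖ - (-7)/(10*D) = ⅖ + 7/(10*D))
Q(4 + 5)*(103 + 67) = ((7 + 4*(4 + 5))/(10*(4 + 5)))*(103 + 67) = ((⅒)*(7 + 4*9)/9)*170 = ((⅒)*(⅑)*(7 + 36))*170 = ((⅒)*(⅑)*43)*170 = (43/90)*170 = 731/9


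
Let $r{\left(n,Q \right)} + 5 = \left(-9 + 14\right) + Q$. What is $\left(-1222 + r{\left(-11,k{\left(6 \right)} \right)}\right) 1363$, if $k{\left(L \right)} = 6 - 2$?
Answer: $-1660134$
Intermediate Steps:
$k{\left(L \right)} = 4$ ($k{\left(L \right)} = 6 - 2 = 4$)
$r{\left(n,Q \right)} = Q$ ($r{\left(n,Q \right)} = -5 + \left(\left(-9 + 14\right) + Q\right) = -5 + \left(5 + Q\right) = Q$)
$\left(-1222 + r{\left(-11,k{\left(6 \right)} \right)}\right) 1363 = \left(-1222 + 4\right) 1363 = \left(-1218\right) 1363 = -1660134$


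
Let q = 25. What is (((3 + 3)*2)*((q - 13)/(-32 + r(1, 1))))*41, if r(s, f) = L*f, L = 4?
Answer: -1476/7 ≈ -210.86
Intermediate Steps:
r(s, f) = 4*f
(((3 + 3)*2)*((q - 13)/(-32 + r(1, 1))))*41 = (((3 + 3)*2)*((25 - 13)/(-32 + 4*1)))*41 = ((6*2)*(12/(-32 + 4)))*41 = (12*(12/(-28)))*41 = (12*(12*(-1/28)))*41 = (12*(-3/7))*41 = -36/7*41 = -1476/7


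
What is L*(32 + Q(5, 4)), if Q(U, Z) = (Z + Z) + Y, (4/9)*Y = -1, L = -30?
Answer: -2265/2 ≈ -1132.5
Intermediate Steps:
Y = -9/4 (Y = (9/4)*(-1) = -9/4 ≈ -2.2500)
Q(U, Z) = -9/4 + 2*Z (Q(U, Z) = (Z + Z) - 9/4 = 2*Z - 9/4 = -9/4 + 2*Z)
L*(32 + Q(5, 4)) = -30*(32 + (-9/4 + 2*4)) = -30*(32 + (-9/4 + 8)) = -30*(32 + 23/4) = -30*151/4 = -2265/2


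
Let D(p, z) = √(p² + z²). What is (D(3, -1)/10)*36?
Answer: 18*√10/5 ≈ 11.384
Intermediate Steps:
(D(3, -1)/10)*36 = (√(3² + (-1)²)/10)*36 = (√(9 + 1)*(⅒))*36 = (√10*(⅒))*36 = (√10/10)*36 = 18*√10/5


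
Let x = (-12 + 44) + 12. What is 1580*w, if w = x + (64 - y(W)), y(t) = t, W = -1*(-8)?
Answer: 158000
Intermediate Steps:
W = 8
x = 44 (x = 32 + 12 = 44)
w = 100 (w = 44 + (64 - 1*8) = 44 + (64 - 8) = 44 + 56 = 100)
1580*w = 1580*100 = 158000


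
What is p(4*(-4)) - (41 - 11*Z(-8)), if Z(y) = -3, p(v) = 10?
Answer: -64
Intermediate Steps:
p(4*(-4)) - (41 - 11*Z(-8)) = 10 - (41 - 11*(-3)) = 10 - (41 + 33) = 10 - 1*74 = 10 - 74 = -64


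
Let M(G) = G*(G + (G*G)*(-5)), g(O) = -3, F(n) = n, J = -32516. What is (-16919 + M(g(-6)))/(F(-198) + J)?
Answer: 1525/2974 ≈ 0.51278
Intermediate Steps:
M(G) = G*(G - 5*G²) (M(G) = G*(G + G²*(-5)) = G*(G - 5*G²))
(-16919 + M(g(-6)))/(F(-198) + J) = (-16919 + (-3)²*(1 - 5*(-3)))/(-198 - 32516) = (-16919 + 9*(1 + 15))/(-32714) = (-16919 + 9*16)*(-1/32714) = (-16919 + 144)*(-1/32714) = -16775*(-1/32714) = 1525/2974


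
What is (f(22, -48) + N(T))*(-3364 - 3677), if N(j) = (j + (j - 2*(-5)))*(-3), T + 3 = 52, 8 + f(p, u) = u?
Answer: 2675580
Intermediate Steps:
f(p, u) = -8 + u
T = 49 (T = -3 + 52 = 49)
N(j) = -30 - 6*j (N(j) = (j + (j + 10))*(-3) = (j + (10 + j))*(-3) = (10 + 2*j)*(-3) = -30 - 6*j)
(f(22, -48) + N(T))*(-3364 - 3677) = ((-8 - 48) + (-30 - 6*49))*(-3364 - 3677) = (-56 + (-30 - 294))*(-7041) = (-56 - 324)*(-7041) = -380*(-7041) = 2675580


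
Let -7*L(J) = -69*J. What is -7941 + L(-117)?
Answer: -63660/7 ≈ -9094.3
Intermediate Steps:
L(J) = 69*J/7 (L(J) = -(-69)*J/7 = 69*J/7)
-7941 + L(-117) = -7941 + (69/7)*(-117) = -7941 - 8073/7 = -63660/7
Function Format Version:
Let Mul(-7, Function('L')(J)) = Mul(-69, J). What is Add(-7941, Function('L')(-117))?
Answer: Rational(-63660, 7) ≈ -9094.3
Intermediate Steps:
Function('L')(J) = Mul(Rational(69, 7), J) (Function('L')(J) = Mul(Rational(-1, 7), Mul(-69, J)) = Mul(Rational(69, 7), J))
Add(-7941, Function('L')(-117)) = Add(-7941, Mul(Rational(69, 7), -117)) = Add(-7941, Rational(-8073, 7)) = Rational(-63660, 7)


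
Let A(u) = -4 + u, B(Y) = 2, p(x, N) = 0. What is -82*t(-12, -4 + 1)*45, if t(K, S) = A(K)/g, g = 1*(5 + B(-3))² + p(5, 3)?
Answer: 59040/49 ≈ 1204.9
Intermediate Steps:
g = 49 (g = 1*(5 + 2)² + 0 = 1*7² + 0 = 1*49 + 0 = 49 + 0 = 49)
t(K, S) = -4/49 + K/49 (t(K, S) = (-4 + K)/49 = (-4 + K)*(1/49) = -4/49 + K/49)
-82*t(-12, -4 + 1)*45 = -82*(-4/49 + (1/49)*(-12))*45 = -82*(-4/49 - 12/49)*45 = -82*(-16/49)*45 = (1312/49)*45 = 59040/49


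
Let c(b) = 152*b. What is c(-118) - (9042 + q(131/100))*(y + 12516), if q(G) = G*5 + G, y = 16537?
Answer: -13147175929/50 ≈ -2.6294e+8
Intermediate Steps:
q(G) = 6*G (q(G) = 5*G + G = 6*G)
c(-118) - (9042 + q(131/100))*(y + 12516) = 152*(-118) - (9042 + 6*(131/100))*(16537 + 12516) = -17936 - (9042 + 6*(131*(1/100)))*29053 = -17936 - (9042 + 6*(131/100))*29053 = -17936 - (9042 + 393/50)*29053 = -17936 - 452493*29053/50 = -17936 - 1*13146279129/50 = -17936 - 13146279129/50 = -13147175929/50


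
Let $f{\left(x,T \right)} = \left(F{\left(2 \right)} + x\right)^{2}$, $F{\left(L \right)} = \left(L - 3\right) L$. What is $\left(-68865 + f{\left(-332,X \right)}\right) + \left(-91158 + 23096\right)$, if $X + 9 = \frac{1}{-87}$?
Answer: $-25371$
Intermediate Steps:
$X = - \frac{784}{87}$ ($X = -9 + \frac{1}{-87} = -9 - \frac{1}{87} = - \frac{784}{87} \approx -9.0115$)
$F{\left(L \right)} = L \left(-3 + L\right)$ ($F{\left(L \right)} = \left(-3 + L\right) L = L \left(-3 + L\right)$)
$f{\left(x,T \right)} = \left(-2 + x\right)^{2}$ ($f{\left(x,T \right)} = \left(2 \left(-3 + 2\right) + x\right)^{2} = \left(2 \left(-1\right) + x\right)^{2} = \left(-2 + x\right)^{2}$)
$\left(-68865 + f{\left(-332,X \right)}\right) + \left(-91158 + 23096\right) = \left(-68865 + \left(-2 - 332\right)^{2}\right) + \left(-91158 + 23096\right) = \left(-68865 + \left(-334\right)^{2}\right) - 68062 = \left(-68865 + 111556\right) - 68062 = 42691 - 68062 = -25371$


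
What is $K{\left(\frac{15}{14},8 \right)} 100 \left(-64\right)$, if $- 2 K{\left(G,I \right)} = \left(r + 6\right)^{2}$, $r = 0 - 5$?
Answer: $3200$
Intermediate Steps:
$r = -5$ ($r = 0 - 5 = -5$)
$K{\left(G,I \right)} = - \frac{1}{2}$ ($K{\left(G,I \right)} = - \frac{\left(-5 + 6\right)^{2}}{2} = - \frac{1^{2}}{2} = \left(- \frac{1}{2}\right) 1 = - \frac{1}{2}$)
$K{\left(\frac{15}{14},8 \right)} 100 \left(-64\right) = \left(- \frac{1}{2}\right) 100 \left(-64\right) = \left(-50\right) \left(-64\right) = 3200$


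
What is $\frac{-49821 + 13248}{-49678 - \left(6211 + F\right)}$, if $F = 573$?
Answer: $\frac{36573}{56462} \approx 0.64775$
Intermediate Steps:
$\frac{-49821 + 13248}{-49678 - \left(6211 + F\right)} = \frac{-49821 + 13248}{-49678 - 6784} = - \frac{36573}{-49678 - 6784} = - \frac{36573}{-56462} = \left(-36573\right) \left(- \frac{1}{56462}\right) = \frac{36573}{56462}$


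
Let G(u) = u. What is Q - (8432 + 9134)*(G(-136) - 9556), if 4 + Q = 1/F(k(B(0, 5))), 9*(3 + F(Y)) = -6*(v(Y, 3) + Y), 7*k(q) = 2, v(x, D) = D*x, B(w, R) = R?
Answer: 13449723751/79 ≈ 1.7025e+8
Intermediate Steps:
k(q) = 2/7 (k(q) = (1/7)*2 = 2/7)
F(Y) = -3 - 8*Y/3 (F(Y) = -3 + (-6*(3*Y + Y))/9 = -3 + (-24*Y)/9 = -3 - 8*Y/3)
Q = -337/79 (Q = -4 + 1/(-3 - 8/3*2/7) = -4 + 1/(-3 - 16/21) = -4 + 1/(-79/21) = -4 - 21/79 = -337/79 ≈ -4.2658)
Q - (8432 + 9134)*(G(-136) - 9556) = -337/79 - (8432 + 9134)*(-136 - 9556) = -337/79 - 17566*(-9692) = -337/79 - 1*(-170249672) = -337/79 + 170249672 = 13449723751/79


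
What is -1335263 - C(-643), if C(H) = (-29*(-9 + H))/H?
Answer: -858555201/643 ≈ -1.3352e+6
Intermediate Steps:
C(H) = (261 - 29*H)/H
-1335263 - C(-643) = -1335263 - (-29 + 261/(-643)) = -1335263 - (-29 + 261*(-1/643)) = -1335263 - (-29 - 261/643) = -1335263 - 1*(-18908/643) = -1335263 + 18908/643 = -858555201/643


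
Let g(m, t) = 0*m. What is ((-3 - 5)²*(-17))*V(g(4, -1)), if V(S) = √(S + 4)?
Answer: -2176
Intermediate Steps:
g(m, t) = 0
V(S) = √(4 + S)
((-3 - 5)²*(-17))*V(g(4, -1)) = ((-3 - 5)²*(-17))*√(4 + 0) = ((-8)²*(-17))*√4 = (64*(-17))*2 = -1088*2 = -2176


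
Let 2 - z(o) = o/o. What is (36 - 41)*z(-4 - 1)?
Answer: -5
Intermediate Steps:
z(o) = 1 (z(o) = 2 - o/o = 2 - 1*1 = 2 - 1 = 1)
(36 - 41)*z(-4 - 1) = (36 - 41)*1 = -5*1 = -5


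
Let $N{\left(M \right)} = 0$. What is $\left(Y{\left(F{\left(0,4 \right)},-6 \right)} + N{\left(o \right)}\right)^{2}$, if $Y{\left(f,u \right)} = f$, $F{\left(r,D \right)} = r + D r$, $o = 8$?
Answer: $0$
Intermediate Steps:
$\left(Y{\left(F{\left(0,4 \right)},-6 \right)} + N{\left(o \right)}\right)^{2} = \left(0 \left(1 + 4\right) + 0\right)^{2} = \left(0 \cdot 5 + 0\right)^{2} = \left(0 + 0\right)^{2} = 0^{2} = 0$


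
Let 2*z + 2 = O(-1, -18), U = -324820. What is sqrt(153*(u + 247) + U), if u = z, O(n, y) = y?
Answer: I*sqrt(288559) ≈ 537.18*I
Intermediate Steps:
z = -10 (z = -1 + (1/2)*(-18) = -1 - 9 = -10)
u = -10
sqrt(153*(u + 247) + U) = sqrt(153*(-10 + 247) - 324820) = sqrt(153*237 - 324820) = sqrt(36261 - 324820) = sqrt(-288559) = I*sqrt(288559)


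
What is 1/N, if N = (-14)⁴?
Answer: 1/38416 ≈ 2.6031e-5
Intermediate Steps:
N = 38416
1/N = 1/38416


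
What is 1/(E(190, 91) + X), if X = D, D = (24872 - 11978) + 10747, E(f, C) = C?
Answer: 1/23732 ≈ 4.2137e-5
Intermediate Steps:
D = 23641 (D = 12894 + 10747 = 23641)
X = 23641
1/(E(190, 91) + X) = 1/(91 + 23641) = 1/23732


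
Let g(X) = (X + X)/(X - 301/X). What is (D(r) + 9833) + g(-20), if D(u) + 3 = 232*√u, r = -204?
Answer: 973970/99 + 464*I*√51 ≈ 9838.1 + 3313.6*I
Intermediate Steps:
D(u) = -3 + 232*√u
g(X) = 2*X/(X - 301/X) (g(X) = (2*X)/(X - 301/X) = 2*X/(X - 301/X))
(D(r) + 9833) + g(-20) = ((-3 + 232*√(-204)) + 9833) + 2*(-20)²/(-301 + (-20)²) = ((-3 + 232*(2*I*√51)) + 9833) + 2*400/(-301 + 400) = ((-3 + 464*I*√51) + 9833) + 2*400/99 = (9830 + 464*I*√51) + 2*400*(1/99) = (9830 + 464*I*√51) + 800/99 = 973970/99 + 464*I*√51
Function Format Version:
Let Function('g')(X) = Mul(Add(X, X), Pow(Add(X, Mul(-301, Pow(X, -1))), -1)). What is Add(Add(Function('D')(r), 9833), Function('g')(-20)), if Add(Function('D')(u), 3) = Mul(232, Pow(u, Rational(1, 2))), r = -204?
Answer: Add(Rational(973970, 99), Mul(464, I, Pow(51, Rational(1, 2)))) ≈ Add(9838.1, Mul(3313.6, I))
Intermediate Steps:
Function('D')(u) = Add(-3, Mul(232, Pow(u, Rational(1, 2))))
Function('g')(X) = Mul(2, X, Pow(Add(X, Mul(-301, Pow(X, -1))), -1)) (Function('g')(X) = Mul(Mul(2, X), Pow(Add(X, Mul(-301, Pow(X, -1))), -1)) = Mul(2, X, Pow(Add(X, Mul(-301, Pow(X, -1))), -1)))
Add(Add(Function('D')(r), 9833), Function('g')(-20)) = Add(Add(Add(-3, Mul(232, Pow(-204, Rational(1, 2)))), 9833), Mul(2, Pow(-20, 2), Pow(Add(-301, Pow(-20, 2)), -1))) = Add(Add(Add(-3, Mul(232, Mul(2, I, Pow(51, Rational(1, 2))))), 9833), Mul(2, 400, Pow(Add(-301, 400), -1))) = Add(Add(Add(-3, Mul(464, I, Pow(51, Rational(1, 2)))), 9833), Mul(2, 400, Pow(99, -1))) = Add(Add(9830, Mul(464, I, Pow(51, Rational(1, 2)))), Mul(2, 400, Rational(1, 99))) = Add(Add(9830, Mul(464, I, Pow(51, Rational(1, 2)))), Rational(800, 99)) = Add(Rational(973970, 99), Mul(464, I, Pow(51, Rational(1, 2))))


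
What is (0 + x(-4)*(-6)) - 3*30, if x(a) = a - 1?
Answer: -60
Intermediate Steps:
x(a) = -1 + a
(0 + x(-4)*(-6)) - 3*30 = (0 + (-1 - 4)*(-6)) - 3*30 = (0 - 5*(-6)) - 90 = (0 + 30) - 90 = 30 - 90 = -60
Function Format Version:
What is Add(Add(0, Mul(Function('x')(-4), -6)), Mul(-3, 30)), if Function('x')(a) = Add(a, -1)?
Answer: -60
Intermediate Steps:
Function('x')(a) = Add(-1, a)
Add(Add(0, Mul(Function('x')(-4), -6)), Mul(-3, 30)) = Add(Add(0, Mul(Add(-1, -4), -6)), Mul(-3, 30)) = Add(Add(0, Mul(-5, -6)), -90) = Add(Add(0, 30), -90) = Add(30, -90) = -60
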